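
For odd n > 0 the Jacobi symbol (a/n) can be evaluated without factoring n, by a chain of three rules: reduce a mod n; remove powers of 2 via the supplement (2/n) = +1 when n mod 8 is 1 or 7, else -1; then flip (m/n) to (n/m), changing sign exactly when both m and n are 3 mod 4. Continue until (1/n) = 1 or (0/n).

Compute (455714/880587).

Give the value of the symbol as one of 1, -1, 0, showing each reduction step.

1

455714 = 2^1·227857; (2/880587) = -1 since 880587 mod 8 = 3, so (455714/880587) = (-1)^1·(227857/880587); sign now -1
reciprocity: (227857/880587) = +1·(880587/227857) since 227857 mod 4 = 1, 880587 mod 4 = 3; sign now -1
(880587/227857) = (197016/227857)   [reduce mod 227857]
197016 = 2^3·24627; (2/227857) = +1 since 227857 mod 8 = 1, so (197016/227857) = (+1)^3·(24627/227857); sign now -1
reciprocity: (24627/227857) = +1·(227857/24627) since 24627 mod 4 = 3, 227857 mod 4 = 1; sign now -1
(227857/24627) = (6214/24627)   [reduce mod 24627]
6214 = 2^1·3107; (2/24627) = -1 since 24627 mod 8 = 3, so (6214/24627) = (-1)^1·(3107/24627); sign now +1
reciprocity: (3107/24627) = -1·(24627/3107) since 3107 mod 4 = 3, 24627 mod 4 = 3; sign now -1
(24627/3107) = (2878/3107)   [reduce mod 3107]
2878 = 2^1·1439; (2/3107) = -1 since 3107 mod 8 = 3, so (2878/3107) = (-1)^1·(1439/3107); sign now +1
reciprocity: (1439/3107) = -1·(3107/1439) since 1439 mod 4 = 3, 3107 mod 4 = 3; sign now -1
(3107/1439) = (229/1439)   [reduce mod 1439]
reciprocity: (229/1439) = +1·(1439/229) since 229 mod 4 = 1, 1439 mod 4 = 3; sign now -1
(1439/229) = (65/229)   [reduce mod 229]
reciprocity: (65/229) = +1·(229/65) since 65 mod 4 = 1, 229 mod 4 = 1; sign now -1
(229/65) = (34/65)   [reduce mod 65]
34 = 2^1·17; (2/65) = +1 since 65 mod 8 = 1, so (34/65) = (+1)^1·(17/65); sign now -1
reciprocity: (17/65) = +1·(65/17) since 17 mod 4 = 1, 65 mod 4 = 1; sign now -1
(65/17) = (14/17)   [reduce mod 17]
14 = 2^1·7; (2/17) = +1 since 17 mod 8 = 1, so (14/17) = (+1)^1·(7/17); sign now -1
reciprocity: (7/17) = +1·(17/7) since 7 mod 4 = 3, 17 mod 4 = 1; sign now -1
(17/7) = (3/7)   [reduce mod 7]
reciprocity: (3/7) = -1·(7/3) since 3 mod 4 = 3, 7 mod 4 = 3; sign now +1
(7/3) = (1/3)   [reduce mod 3]
(1/3) = 1; final value = sign = +1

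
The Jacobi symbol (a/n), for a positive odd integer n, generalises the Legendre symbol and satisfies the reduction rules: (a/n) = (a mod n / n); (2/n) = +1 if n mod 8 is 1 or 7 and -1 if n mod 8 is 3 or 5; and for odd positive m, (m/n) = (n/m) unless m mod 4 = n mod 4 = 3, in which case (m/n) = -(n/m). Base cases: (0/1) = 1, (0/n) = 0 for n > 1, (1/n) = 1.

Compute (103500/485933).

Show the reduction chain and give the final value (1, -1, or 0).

factor out 2^2: 103500 = 2^2·25875; with 485933 mod 8 = 5, (2/485933) = -1; sign now +1; continue with (25875/485933)
flip (25875/485933) -> (485933/25875): both odd, 25875 mod 4 = 3, 485933 mod 4 = 1, so the flip contributes +1; sign now +1
(485933/25875): 485933 mod 25875 = 20183, so (485933/25875) = (20183/25875)
flip (20183/25875) -> (25875/20183): both odd, 20183 mod 4 = 3, 25875 mod 4 = 3, so the flip contributes -1; sign now -1
(25875/20183): 25875 mod 20183 = 5692, so (25875/20183) = (5692/20183)
factor out 2^2: 5692 = 2^2·1423; with 20183 mod 8 = 7, (2/20183) = +1; sign now -1; continue with (1423/20183)
flip (1423/20183) -> (20183/1423): both odd, 1423 mod 4 = 3, 20183 mod 4 = 3, so the flip contributes -1; sign now +1
(20183/1423): 20183 mod 1423 = 261, so (20183/1423) = (261/1423)
flip (261/1423) -> (1423/261): both odd, 261 mod 4 = 1, 1423 mod 4 = 3, so the flip contributes +1; sign now +1
(1423/261): 1423 mod 261 = 118, so (1423/261) = (118/261)
factor out 2^1: 118 = 2^1·59; with 261 mod 8 = 5, (2/261) = -1; sign now -1; continue with (59/261)
flip (59/261) -> (261/59): both odd, 59 mod 4 = 3, 261 mod 4 = 1, so the flip contributes +1; sign now -1
(261/59): 261 mod 59 = 25, so (261/59) = (25/59)
flip (25/59) -> (59/25): both odd, 25 mod 4 = 1, 59 mod 4 = 3, so the flip contributes +1; sign now -1
(59/25): 59 mod 25 = 9, so (59/25) = (9/25)
flip (9/25) -> (25/9): both odd, 9 mod 4 = 1, 25 mod 4 = 1, so the flip contributes +1; sign now -1
(25/9): 25 mod 9 = 7, so (25/9) = (7/9)
flip (7/9) -> (9/7): both odd, 7 mod 4 = 3, 9 mod 4 = 1, so the flip contributes +1; sign now -1
(9/7): 9 mod 7 = 2, so (9/7) = (2/7)
factor out 2^1: 2 = 2^1·1; with 7 mod 8 = 7, (2/7) = +1; sign now -1; continue with (1/7)
reached (1/7) = 1, so the symbol is -1

-1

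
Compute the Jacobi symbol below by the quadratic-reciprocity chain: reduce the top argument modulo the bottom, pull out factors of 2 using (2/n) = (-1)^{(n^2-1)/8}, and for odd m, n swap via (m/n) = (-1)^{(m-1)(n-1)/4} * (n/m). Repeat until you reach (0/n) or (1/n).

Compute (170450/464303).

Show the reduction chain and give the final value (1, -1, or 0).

170450 = 2^1·85225; (2/464303) = +1 since 464303 mod 8 = 7, so (170450/464303) = (+1)^1·(85225/464303); sign now +1
reciprocity: (85225/464303) = +1·(464303/85225) since 85225 mod 4 = 1, 464303 mod 4 = 3; sign now +1
(464303/85225) = (38178/85225)   [reduce mod 85225]
38178 = 2^1·19089; (2/85225) = +1 since 85225 mod 8 = 1, so (38178/85225) = (+1)^1·(19089/85225); sign now +1
reciprocity: (19089/85225) = +1·(85225/19089) since 19089 mod 4 = 1, 85225 mod 4 = 1; sign now +1
(85225/19089) = (8869/19089)   [reduce mod 19089]
reciprocity: (8869/19089) = +1·(19089/8869) since 8869 mod 4 = 1, 19089 mod 4 = 1; sign now +1
(19089/8869) = (1351/8869)   [reduce mod 8869]
reciprocity: (1351/8869) = +1·(8869/1351) since 1351 mod 4 = 3, 8869 mod 4 = 1; sign now +1
(8869/1351) = (763/1351)   [reduce mod 1351]
reciprocity: (763/1351) = -1·(1351/763) since 763 mod 4 = 3, 1351 mod 4 = 3; sign now -1
(1351/763) = (588/763)   [reduce mod 763]
588 = 2^2·147; (2/763) = -1 since 763 mod 8 = 3, so (588/763) = (-1)^2·(147/763); sign now -1
reciprocity: (147/763) = -1·(763/147) since 147 mod 4 = 3, 763 mod 4 = 3; sign now +1
(763/147) = (28/147)   [reduce mod 147]
28 = 2^2·7; (2/147) = -1 since 147 mod 8 = 3, so (28/147) = (-1)^2·(7/147); sign now +1
reciprocity: (7/147) = -1·(147/7) since 7 mod 4 = 3, 147 mod 4 = 3; sign now -1
(147/7) = (0/7)   [reduce mod 7]
(0/7) = 0   [gcd(a, n) > 1]; final value = 0

0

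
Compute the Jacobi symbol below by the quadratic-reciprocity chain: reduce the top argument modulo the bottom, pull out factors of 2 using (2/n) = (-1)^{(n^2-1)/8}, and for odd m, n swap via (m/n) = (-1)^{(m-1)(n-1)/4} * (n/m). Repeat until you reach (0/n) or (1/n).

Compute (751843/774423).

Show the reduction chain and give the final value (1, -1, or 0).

1

reciprocity: (751843/774423) = -1·(774423/751843) since 751843 mod 4 = 3, 774423 mod 4 = 3; sign now -1
(774423/751843) = (22580/751843)   [reduce mod 751843]
22580 = 2^2·5645; (2/751843) = -1 since 751843 mod 8 = 3, so (22580/751843) = (-1)^2·(5645/751843); sign now -1
reciprocity: (5645/751843) = +1·(751843/5645) since 5645 mod 4 = 1, 751843 mod 4 = 3; sign now -1
(751843/5645) = (1058/5645)   [reduce mod 5645]
1058 = 2^1·529; (2/5645) = -1 since 5645 mod 8 = 5, so (1058/5645) = (-1)^1·(529/5645); sign now +1
reciprocity: (529/5645) = +1·(5645/529) since 529 mod 4 = 1, 5645 mod 4 = 1; sign now +1
(5645/529) = (355/529)   [reduce mod 529]
reciprocity: (355/529) = +1·(529/355) since 355 mod 4 = 3, 529 mod 4 = 1; sign now +1
(529/355) = (174/355)   [reduce mod 355]
174 = 2^1·87; (2/355) = -1 since 355 mod 8 = 3, so (174/355) = (-1)^1·(87/355); sign now -1
reciprocity: (87/355) = -1·(355/87) since 87 mod 4 = 3, 355 mod 4 = 3; sign now +1
(355/87) = (7/87)   [reduce mod 87]
reciprocity: (7/87) = -1·(87/7) since 7 mod 4 = 3, 87 mod 4 = 3; sign now -1
(87/7) = (3/7)   [reduce mod 7]
reciprocity: (3/7) = -1·(7/3) since 3 mod 4 = 3, 7 mod 4 = 3; sign now +1
(7/3) = (1/3)   [reduce mod 3]
(1/3) = 1; final value = sign = +1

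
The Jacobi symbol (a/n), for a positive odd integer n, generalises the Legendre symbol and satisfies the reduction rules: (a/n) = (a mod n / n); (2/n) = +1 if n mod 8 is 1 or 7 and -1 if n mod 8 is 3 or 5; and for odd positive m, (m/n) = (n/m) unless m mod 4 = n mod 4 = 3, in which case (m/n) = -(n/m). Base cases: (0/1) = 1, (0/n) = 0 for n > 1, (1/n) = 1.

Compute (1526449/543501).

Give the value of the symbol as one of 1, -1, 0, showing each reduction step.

(1526449/543501): 1526449 mod 543501 = 439447, so (1526449/543501) = (439447/543501)
flip (439447/543501) -> (543501/439447): both odd, 439447 mod 4 = 3, 543501 mod 4 = 1, so the flip contributes +1; sign now +1
(543501/439447): 543501 mod 439447 = 104054, so (543501/439447) = (104054/439447)
factor out 2^1: 104054 = 2^1·52027; with 439447 mod 8 = 7, (2/439447) = +1; sign now +1; continue with (52027/439447)
flip (52027/439447) -> (439447/52027): both odd, 52027 mod 4 = 3, 439447 mod 4 = 3, so the flip contributes -1; sign now -1
(439447/52027): 439447 mod 52027 = 23231, so (439447/52027) = (23231/52027)
flip (23231/52027) -> (52027/23231): both odd, 23231 mod 4 = 3, 52027 mod 4 = 3, so the flip contributes -1; sign now +1
(52027/23231): 52027 mod 23231 = 5565, so (52027/23231) = (5565/23231)
flip (5565/23231) -> (23231/5565): both odd, 5565 mod 4 = 1, 23231 mod 4 = 3, so the flip contributes +1; sign now +1
(23231/5565): 23231 mod 5565 = 971, so (23231/5565) = (971/5565)
flip (971/5565) -> (5565/971): both odd, 971 mod 4 = 3, 5565 mod 4 = 1, so the flip contributes +1; sign now +1
(5565/971): 5565 mod 971 = 710, so (5565/971) = (710/971)
factor out 2^1: 710 = 2^1·355; with 971 mod 8 = 3, (2/971) = -1; sign now -1; continue with (355/971)
flip (355/971) -> (971/355): both odd, 355 mod 4 = 3, 971 mod 4 = 3, so the flip contributes -1; sign now +1
(971/355): 971 mod 355 = 261, so (971/355) = (261/355)
flip (261/355) -> (355/261): both odd, 261 mod 4 = 1, 355 mod 4 = 3, so the flip contributes +1; sign now +1
(355/261): 355 mod 261 = 94, so (355/261) = (94/261)
factor out 2^1: 94 = 2^1·47; with 261 mod 8 = 5, (2/261) = -1; sign now -1; continue with (47/261)
flip (47/261) -> (261/47): both odd, 47 mod 4 = 3, 261 mod 4 = 1, so the flip contributes +1; sign now -1
(261/47): 261 mod 47 = 26, so (261/47) = (26/47)
factor out 2^1: 26 = 2^1·13; with 47 mod 8 = 7, (2/47) = +1; sign now -1; continue with (13/47)
flip (13/47) -> (47/13): both odd, 13 mod 4 = 1, 47 mod 4 = 3, so the flip contributes +1; sign now -1
(47/13): 47 mod 13 = 8, so (47/13) = (8/13)
factor out 2^3: 8 = 2^3·1; with 13 mod 8 = 5, (2/13) = -1; sign now +1; continue with (1/13)
reached (1/13) = 1, so the symbol is +1

1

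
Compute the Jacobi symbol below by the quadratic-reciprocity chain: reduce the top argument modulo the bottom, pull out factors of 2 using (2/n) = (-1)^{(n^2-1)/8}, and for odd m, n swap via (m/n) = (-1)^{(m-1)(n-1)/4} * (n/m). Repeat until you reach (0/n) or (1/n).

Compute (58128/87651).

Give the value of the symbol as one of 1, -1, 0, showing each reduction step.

0

factor out 2^4: 58128 = 2^4·3633; with 87651 mod 8 = 3, (2/87651) = -1; sign now +1; continue with (3633/87651)
flip (3633/87651) -> (87651/3633): both odd, 3633 mod 4 = 1, 87651 mod 4 = 3, so the flip contributes +1; sign now +1
(87651/3633): 87651 mod 3633 = 459, so (87651/3633) = (459/3633)
flip (459/3633) -> (3633/459): both odd, 459 mod 4 = 3, 3633 mod 4 = 1, so the flip contributes +1; sign now +1
(3633/459): 3633 mod 459 = 420, so (3633/459) = (420/459)
factor out 2^2: 420 = 2^2·105; with 459 mod 8 = 3, (2/459) = -1; sign now +1; continue with (105/459)
flip (105/459) -> (459/105): both odd, 105 mod 4 = 1, 459 mod 4 = 3, so the flip contributes +1; sign now +1
(459/105): 459 mod 105 = 39, so (459/105) = (39/105)
flip (39/105) -> (105/39): both odd, 39 mod 4 = 3, 105 mod 4 = 1, so the flip contributes +1; sign now +1
(105/39): 105 mod 39 = 27, so (105/39) = (27/39)
flip (27/39) -> (39/27): both odd, 27 mod 4 = 3, 39 mod 4 = 3, so the flip contributes -1; sign now -1
(39/27): 39 mod 27 = 12, so (39/27) = (12/27)
factor out 2^2: 12 = 2^2·3; with 27 mod 8 = 3, (2/27) = -1; sign now -1; continue with (3/27)
flip (3/27) -> (27/3): both odd, 3 mod 4 = 3, 27 mod 4 = 3, so the flip contributes -1; sign now +1
(27/3): 27 mod 3 = 0, so (27/3) = (0/3)
reached (0/3); gcd(a, n) > 1, so (0/3) = 0 and the symbol is 0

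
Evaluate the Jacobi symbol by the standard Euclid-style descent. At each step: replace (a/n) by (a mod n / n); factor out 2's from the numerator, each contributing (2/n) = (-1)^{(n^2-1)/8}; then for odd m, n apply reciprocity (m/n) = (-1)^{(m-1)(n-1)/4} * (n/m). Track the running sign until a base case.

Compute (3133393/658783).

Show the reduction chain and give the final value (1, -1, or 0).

(3133393/658783) = (498261/658783)   [reduce mod 658783]
reciprocity: (498261/658783) = +1·(658783/498261) since 498261 mod 4 = 1, 658783 mod 4 = 3; sign now +1
(658783/498261) = (160522/498261)   [reduce mod 498261]
160522 = 2^1·80261; (2/498261) = -1 since 498261 mod 8 = 5, so (160522/498261) = (-1)^1·(80261/498261); sign now -1
reciprocity: (80261/498261) = +1·(498261/80261) since 80261 mod 4 = 1, 498261 mod 4 = 1; sign now -1
(498261/80261) = (16695/80261)   [reduce mod 80261]
reciprocity: (16695/80261) = +1·(80261/16695) since 16695 mod 4 = 3, 80261 mod 4 = 1; sign now -1
(80261/16695) = (13481/16695)   [reduce mod 16695]
reciprocity: (13481/16695) = +1·(16695/13481) since 13481 mod 4 = 1, 16695 mod 4 = 3; sign now -1
(16695/13481) = (3214/13481)   [reduce mod 13481]
3214 = 2^1·1607; (2/13481) = +1 since 13481 mod 8 = 1, so (3214/13481) = (+1)^1·(1607/13481); sign now -1
reciprocity: (1607/13481) = +1·(13481/1607) since 1607 mod 4 = 3, 13481 mod 4 = 1; sign now -1
(13481/1607) = (625/1607)   [reduce mod 1607]
reciprocity: (625/1607) = +1·(1607/625) since 625 mod 4 = 1, 1607 mod 4 = 3; sign now -1
(1607/625) = (357/625)   [reduce mod 625]
reciprocity: (357/625) = +1·(625/357) since 357 mod 4 = 1, 625 mod 4 = 1; sign now -1
(625/357) = (268/357)   [reduce mod 357]
268 = 2^2·67; (2/357) = -1 since 357 mod 8 = 5, so (268/357) = (-1)^2·(67/357); sign now -1
reciprocity: (67/357) = +1·(357/67) since 67 mod 4 = 3, 357 mod 4 = 1; sign now -1
(357/67) = (22/67)   [reduce mod 67]
22 = 2^1·11; (2/67) = -1 since 67 mod 8 = 3, so (22/67) = (-1)^1·(11/67); sign now +1
reciprocity: (11/67) = -1·(67/11) since 11 mod 4 = 3, 67 mod 4 = 3; sign now -1
(67/11) = (1/11)   [reduce mod 11]
(1/11) = 1; final value = sign = -1

-1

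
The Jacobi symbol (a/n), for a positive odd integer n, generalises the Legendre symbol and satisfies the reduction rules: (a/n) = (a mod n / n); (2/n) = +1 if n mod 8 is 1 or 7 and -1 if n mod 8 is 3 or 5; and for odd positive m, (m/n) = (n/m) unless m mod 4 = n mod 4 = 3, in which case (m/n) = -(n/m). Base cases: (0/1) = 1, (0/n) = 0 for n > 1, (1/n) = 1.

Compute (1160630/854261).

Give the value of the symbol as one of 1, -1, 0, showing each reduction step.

1

(1160630/854261): 1160630 mod 854261 = 306369, so (1160630/854261) = (306369/854261)
flip (306369/854261) -> (854261/306369): both odd, 306369 mod 4 = 1, 854261 mod 4 = 1, so the flip contributes +1; sign now +1
(854261/306369): 854261 mod 306369 = 241523, so (854261/306369) = (241523/306369)
flip (241523/306369) -> (306369/241523): both odd, 241523 mod 4 = 3, 306369 mod 4 = 1, so the flip contributes +1; sign now +1
(306369/241523): 306369 mod 241523 = 64846, so (306369/241523) = (64846/241523)
factor out 2^1: 64846 = 2^1·32423; with 241523 mod 8 = 3, (2/241523) = -1; sign now -1; continue with (32423/241523)
flip (32423/241523) -> (241523/32423): both odd, 32423 mod 4 = 3, 241523 mod 4 = 3, so the flip contributes -1; sign now +1
(241523/32423): 241523 mod 32423 = 14562, so (241523/32423) = (14562/32423)
factor out 2^1: 14562 = 2^1·7281; with 32423 mod 8 = 7, (2/32423) = +1; sign now +1; continue with (7281/32423)
flip (7281/32423) -> (32423/7281): both odd, 7281 mod 4 = 1, 32423 mod 4 = 3, so the flip contributes +1; sign now +1
(32423/7281): 32423 mod 7281 = 3299, so (32423/7281) = (3299/7281)
flip (3299/7281) -> (7281/3299): both odd, 3299 mod 4 = 3, 7281 mod 4 = 1, so the flip contributes +1; sign now +1
(7281/3299): 7281 mod 3299 = 683, so (7281/3299) = (683/3299)
flip (683/3299) -> (3299/683): both odd, 683 mod 4 = 3, 3299 mod 4 = 3, so the flip contributes -1; sign now -1
(3299/683): 3299 mod 683 = 567, so (3299/683) = (567/683)
flip (567/683) -> (683/567): both odd, 567 mod 4 = 3, 683 mod 4 = 3, so the flip contributes -1; sign now +1
(683/567): 683 mod 567 = 116, so (683/567) = (116/567)
factor out 2^2: 116 = 2^2·29; with 567 mod 8 = 7, (2/567) = +1; sign now +1; continue with (29/567)
flip (29/567) -> (567/29): both odd, 29 mod 4 = 1, 567 mod 4 = 3, so the flip contributes +1; sign now +1
(567/29): 567 mod 29 = 16, so (567/29) = (16/29)
factor out 2^4: 16 = 2^4·1; with 29 mod 8 = 5, (2/29) = -1; sign now +1; continue with (1/29)
reached (1/29) = 1, so the symbol is +1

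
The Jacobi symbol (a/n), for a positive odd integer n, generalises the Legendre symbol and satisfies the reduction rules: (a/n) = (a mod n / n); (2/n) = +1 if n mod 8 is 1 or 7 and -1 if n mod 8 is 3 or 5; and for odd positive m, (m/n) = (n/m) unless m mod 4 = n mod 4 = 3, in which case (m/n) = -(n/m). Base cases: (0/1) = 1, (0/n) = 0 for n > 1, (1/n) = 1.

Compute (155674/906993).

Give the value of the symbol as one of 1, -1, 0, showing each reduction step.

1

factor out 2^1: 155674 = 2^1·77837; with 906993 mod 8 = 1, (2/906993) = +1; sign now +1; continue with (77837/906993)
flip (77837/906993) -> (906993/77837): both odd, 77837 mod 4 = 1, 906993 mod 4 = 1, so the flip contributes +1; sign now +1
(906993/77837): 906993 mod 77837 = 50786, so (906993/77837) = (50786/77837)
factor out 2^1: 50786 = 2^1·25393; with 77837 mod 8 = 5, (2/77837) = -1; sign now -1; continue with (25393/77837)
flip (25393/77837) -> (77837/25393): both odd, 25393 mod 4 = 1, 77837 mod 4 = 1, so the flip contributes +1; sign now -1
(77837/25393): 77837 mod 25393 = 1658, so (77837/25393) = (1658/25393)
factor out 2^1: 1658 = 2^1·829; with 25393 mod 8 = 1, (2/25393) = +1; sign now -1; continue with (829/25393)
flip (829/25393) -> (25393/829): both odd, 829 mod 4 = 1, 25393 mod 4 = 1, so the flip contributes +1; sign now -1
(25393/829): 25393 mod 829 = 523, so (25393/829) = (523/829)
flip (523/829) -> (829/523): both odd, 523 mod 4 = 3, 829 mod 4 = 1, so the flip contributes +1; sign now -1
(829/523): 829 mod 523 = 306, so (829/523) = (306/523)
factor out 2^1: 306 = 2^1·153; with 523 mod 8 = 3, (2/523) = -1; sign now +1; continue with (153/523)
flip (153/523) -> (523/153): both odd, 153 mod 4 = 1, 523 mod 4 = 3, so the flip contributes +1; sign now +1
(523/153): 523 mod 153 = 64, so (523/153) = (64/153)
factor out 2^6: 64 = 2^6·1; with 153 mod 8 = 1, (2/153) = +1; sign now +1; continue with (1/153)
reached (1/153) = 1, so the symbol is +1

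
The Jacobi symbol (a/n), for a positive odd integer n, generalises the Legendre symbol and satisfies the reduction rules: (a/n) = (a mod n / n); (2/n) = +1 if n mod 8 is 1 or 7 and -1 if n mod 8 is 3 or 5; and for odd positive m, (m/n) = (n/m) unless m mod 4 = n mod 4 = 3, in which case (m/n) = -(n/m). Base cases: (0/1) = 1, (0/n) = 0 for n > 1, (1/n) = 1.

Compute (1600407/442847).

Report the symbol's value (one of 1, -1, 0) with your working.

(1600407/442847): 1600407 mod 442847 = 271866, so (1600407/442847) = (271866/442847)
factor out 2^1: 271866 = 2^1·135933; with 442847 mod 8 = 7, (2/442847) = +1; sign now +1; continue with (135933/442847)
flip (135933/442847) -> (442847/135933): both odd, 135933 mod 4 = 1, 442847 mod 4 = 3, so the flip contributes +1; sign now +1
(442847/135933): 442847 mod 135933 = 35048, so (442847/135933) = (35048/135933)
factor out 2^3: 35048 = 2^3·4381; with 135933 mod 8 = 5, (2/135933) = -1; sign now -1; continue with (4381/135933)
flip (4381/135933) -> (135933/4381): both odd, 4381 mod 4 = 1, 135933 mod 4 = 1, so the flip contributes +1; sign now -1
(135933/4381): 135933 mod 4381 = 122, so (135933/4381) = (122/4381)
factor out 2^1: 122 = 2^1·61; with 4381 mod 8 = 5, (2/4381) = -1; sign now +1; continue with (61/4381)
flip (61/4381) -> (4381/61): both odd, 61 mod 4 = 1, 4381 mod 4 = 1, so the flip contributes +1; sign now +1
(4381/61): 4381 mod 61 = 50, so (4381/61) = (50/61)
factor out 2^1: 50 = 2^1·25; with 61 mod 8 = 5, (2/61) = -1; sign now -1; continue with (25/61)
flip (25/61) -> (61/25): both odd, 25 mod 4 = 1, 61 mod 4 = 1, so the flip contributes +1; sign now -1
(61/25): 61 mod 25 = 11, so (61/25) = (11/25)
flip (11/25) -> (25/11): both odd, 11 mod 4 = 3, 25 mod 4 = 1, so the flip contributes +1; sign now -1
(25/11): 25 mod 11 = 3, so (25/11) = (3/11)
flip (3/11) -> (11/3): both odd, 3 mod 4 = 3, 11 mod 4 = 3, so the flip contributes -1; sign now +1
(11/3): 11 mod 3 = 2, so (11/3) = (2/3)
factor out 2^1: 2 = 2^1·1; with 3 mod 8 = 3, (2/3) = -1; sign now -1; continue with (1/3)
reached (1/3) = 1, so the symbol is -1

-1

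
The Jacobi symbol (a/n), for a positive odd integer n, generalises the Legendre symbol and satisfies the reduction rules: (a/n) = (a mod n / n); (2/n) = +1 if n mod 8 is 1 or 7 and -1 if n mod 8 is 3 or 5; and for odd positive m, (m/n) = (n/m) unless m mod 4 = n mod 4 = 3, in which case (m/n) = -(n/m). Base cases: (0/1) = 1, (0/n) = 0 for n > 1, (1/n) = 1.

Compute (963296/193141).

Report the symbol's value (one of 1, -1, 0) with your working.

(963296/193141) = (190732/193141)   [reduce mod 193141]
190732 = 2^2·47683; (2/193141) = -1 since 193141 mod 8 = 5, so (190732/193141) = (-1)^2·(47683/193141); sign now +1
reciprocity: (47683/193141) = +1·(193141/47683) since 47683 mod 4 = 3, 193141 mod 4 = 1; sign now +1
(193141/47683) = (2409/47683)   [reduce mod 47683]
reciprocity: (2409/47683) = +1·(47683/2409) since 2409 mod 4 = 1, 47683 mod 4 = 3; sign now +1
(47683/2409) = (1912/2409)   [reduce mod 2409]
1912 = 2^3·239; (2/2409) = +1 since 2409 mod 8 = 1, so (1912/2409) = (+1)^3·(239/2409); sign now +1
reciprocity: (239/2409) = +1·(2409/239) since 239 mod 4 = 3, 2409 mod 4 = 1; sign now +1
(2409/239) = (19/239)   [reduce mod 239]
reciprocity: (19/239) = -1·(239/19) since 19 mod 4 = 3, 239 mod 4 = 3; sign now -1
(239/19) = (11/19)   [reduce mod 19]
reciprocity: (11/19) = -1·(19/11) since 11 mod 4 = 3, 19 mod 4 = 3; sign now +1
(19/11) = (8/11)   [reduce mod 11]
8 = 2^3·1; (2/11) = -1 since 11 mod 8 = 3, so (8/11) = (-1)^3·(1/11); sign now -1
(1/11) = 1; final value = sign = -1

-1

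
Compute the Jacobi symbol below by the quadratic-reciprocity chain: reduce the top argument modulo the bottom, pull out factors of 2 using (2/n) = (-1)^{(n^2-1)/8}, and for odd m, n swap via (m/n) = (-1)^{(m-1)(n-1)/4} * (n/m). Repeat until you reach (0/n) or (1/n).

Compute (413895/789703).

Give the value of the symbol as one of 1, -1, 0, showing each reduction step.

reciprocity: (413895/789703) = -1·(789703/413895) since 413895 mod 4 = 3, 789703 mod 4 = 3; sign now -1
(789703/413895) = (375808/413895)   [reduce mod 413895]
375808 = 2^10·367; (2/413895) = +1 since 413895 mod 8 = 7, so (375808/413895) = (+1)^10·(367/413895); sign now -1
reciprocity: (367/413895) = -1·(413895/367) since 367 mod 4 = 3, 413895 mod 4 = 3; sign now +1
(413895/367) = (286/367)   [reduce mod 367]
286 = 2^1·143; (2/367) = +1 since 367 mod 8 = 7, so (286/367) = (+1)^1·(143/367); sign now +1
reciprocity: (143/367) = -1·(367/143) since 143 mod 4 = 3, 367 mod 4 = 3; sign now -1
(367/143) = (81/143)   [reduce mod 143]
reciprocity: (81/143) = +1·(143/81) since 81 mod 4 = 1, 143 mod 4 = 3; sign now -1
(143/81) = (62/81)   [reduce mod 81]
62 = 2^1·31; (2/81) = +1 since 81 mod 8 = 1, so (62/81) = (+1)^1·(31/81); sign now -1
reciprocity: (31/81) = +1·(81/31) since 31 mod 4 = 3, 81 mod 4 = 1; sign now -1
(81/31) = (19/31)   [reduce mod 31]
reciprocity: (19/31) = -1·(31/19) since 19 mod 4 = 3, 31 mod 4 = 3; sign now +1
(31/19) = (12/19)   [reduce mod 19]
12 = 2^2·3; (2/19) = -1 since 19 mod 8 = 3, so (12/19) = (-1)^2·(3/19); sign now +1
reciprocity: (3/19) = -1·(19/3) since 3 mod 4 = 3, 19 mod 4 = 3; sign now -1
(19/3) = (1/3)   [reduce mod 3]
(1/3) = 1; final value = sign = -1

-1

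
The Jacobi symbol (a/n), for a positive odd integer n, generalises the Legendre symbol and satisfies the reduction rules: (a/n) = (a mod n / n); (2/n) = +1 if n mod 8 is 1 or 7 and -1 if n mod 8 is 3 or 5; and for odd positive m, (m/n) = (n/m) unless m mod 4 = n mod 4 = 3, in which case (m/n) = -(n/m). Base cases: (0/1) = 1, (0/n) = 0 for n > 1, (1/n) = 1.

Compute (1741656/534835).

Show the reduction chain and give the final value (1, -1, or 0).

0

(1741656/534835) = (137151/534835)   [reduce mod 534835]
reciprocity: (137151/534835) = -1·(534835/137151) since 137151 mod 4 = 3, 534835 mod 4 = 3; sign now -1
(534835/137151) = (123382/137151)   [reduce mod 137151]
123382 = 2^1·61691; (2/137151) = +1 since 137151 mod 8 = 7, so (123382/137151) = (+1)^1·(61691/137151); sign now -1
reciprocity: (61691/137151) = -1·(137151/61691) since 61691 mod 4 = 3, 137151 mod 4 = 3; sign now +1
(137151/61691) = (13769/61691)   [reduce mod 61691]
reciprocity: (13769/61691) = +1·(61691/13769) since 13769 mod 4 = 1, 61691 mod 4 = 3; sign now +1
(61691/13769) = (6615/13769)   [reduce mod 13769]
reciprocity: (6615/13769) = +1·(13769/6615) since 6615 mod 4 = 3, 13769 mod 4 = 1; sign now +1
(13769/6615) = (539/6615)   [reduce mod 6615]
reciprocity: (539/6615) = -1·(6615/539) since 539 mod 4 = 3, 6615 mod 4 = 3; sign now -1
(6615/539) = (147/539)   [reduce mod 539]
reciprocity: (147/539) = -1·(539/147) since 147 mod 4 = 3, 539 mod 4 = 3; sign now +1
(539/147) = (98/147)   [reduce mod 147]
98 = 2^1·49; (2/147) = -1 since 147 mod 8 = 3, so (98/147) = (-1)^1·(49/147); sign now -1
reciprocity: (49/147) = +1·(147/49) since 49 mod 4 = 1, 147 mod 4 = 3; sign now -1
(147/49) = (0/49)   [reduce mod 49]
(0/49) = 0   [gcd(a, n) > 1]; final value = 0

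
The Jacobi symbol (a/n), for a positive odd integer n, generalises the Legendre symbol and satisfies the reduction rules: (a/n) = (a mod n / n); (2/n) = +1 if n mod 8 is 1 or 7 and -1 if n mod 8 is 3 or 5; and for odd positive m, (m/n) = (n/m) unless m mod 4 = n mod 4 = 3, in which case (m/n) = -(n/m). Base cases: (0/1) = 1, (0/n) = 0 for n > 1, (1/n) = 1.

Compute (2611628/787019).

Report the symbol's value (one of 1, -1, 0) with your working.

0

(2611628/787019): 2611628 mod 787019 = 250571, so (2611628/787019) = (250571/787019)
flip (250571/787019) -> (787019/250571): both odd, 250571 mod 4 = 3, 787019 mod 4 = 3, so the flip contributes -1; sign now -1
(787019/250571): 787019 mod 250571 = 35306, so (787019/250571) = (35306/250571)
factor out 2^1: 35306 = 2^1·17653; with 250571 mod 8 = 3, (2/250571) = -1; sign now +1; continue with (17653/250571)
flip (17653/250571) -> (250571/17653): both odd, 17653 mod 4 = 1, 250571 mod 4 = 3, so the flip contributes +1; sign now +1
(250571/17653): 250571 mod 17653 = 3429, so (250571/17653) = (3429/17653)
flip (3429/17653) -> (17653/3429): both odd, 3429 mod 4 = 1, 17653 mod 4 = 1, so the flip contributes +1; sign now +1
(17653/3429): 17653 mod 3429 = 508, so (17653/3429) = (508/3429)
factor out 2^2: 508 = 2^2·127; with 3429 mod 8 = 5, (2/3429) = -1; sign now +1; continue with (127/3429)
flip (127/3429) -> (3429/127): both odd, 127 mod 4 = 3, 3429 mod 4 = 1, so the flip contributes +1; sign now +1
(3429/127): 3429 mod 127 = 0, so (3429/127) = (0/127)
reached (0/127); gcd(a, n) > 1, so (0/127) = 0 and the symbol is 0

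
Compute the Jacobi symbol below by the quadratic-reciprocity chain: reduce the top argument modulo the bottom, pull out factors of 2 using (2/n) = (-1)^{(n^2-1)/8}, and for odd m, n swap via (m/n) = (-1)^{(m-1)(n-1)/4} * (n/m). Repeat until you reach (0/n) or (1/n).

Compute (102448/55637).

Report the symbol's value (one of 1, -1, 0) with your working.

(102448/55637) = (46811/55637)   [reduce mod 55637]
reciprocity: (46811/55637) = +1·(55637/46811) since 46811 mod 4 = 3, 55637 mod 4 = 1; sign now +1
(55637/46811) = (8826/46811)   [reduce mod 46811]
8826 = 2^1·4413; (2/46811) = -1 since 46811 mod 8 = 3, so (8826/46811) = (-1)^1·(4413/46811); sign now -1
reciprocity: (4413/46811) = +1·(46811/4413) since 4413 mod 4 = 1, 46811 mod 4 = 3; sign now -1
(46811/4413) = (2681/4413)   [reduce mod 4413]
reciprocity: (2681/4413) = +1·(4413/2681) since 2681 mod 4 = 1, 4413 mod 4 = 1; sign now -1
(4413/2681) = (1732/2681)   [reduce mod 2681]
1732 = 2^2·433; (2/2681) = +1 since 2681 mod 8 = 1, so (1732/2681) = (+1)^2·(433/2681); sign now -1
reciprocity: (433/2681) = +1·(2681/433) since 433 mod 4 = 1, 2681 mod 4 = 1; sign now -1
(2681/433) = (83/433)   [reduce mod 433]
reciprocity: (83/433) = +1·(433/83) since 83 mod 4 = 3, 433 mod 4 = 1; sign now -1
(433/83) = (18/83)   [reduce mod 83]
18 = 2^1·9; (2/83) = -1 since 83 mod 8 = 3, so (18/83) = (-1)^1·(9/83); sign now +1
reciprocity: (9/83) = +1·(83/9) since 9 mod 4 = 1, 83 mod 4 = 3; sign now +1
(83/9) = (2/9)   [reduce mod 9]
2 = 2^1·1; (2/9) = +1 since 9 mod 8 = 1, so (2/9) = (+1)^1·(1/9); sign now +1
(1/9) = 1; final value = sign = +1

1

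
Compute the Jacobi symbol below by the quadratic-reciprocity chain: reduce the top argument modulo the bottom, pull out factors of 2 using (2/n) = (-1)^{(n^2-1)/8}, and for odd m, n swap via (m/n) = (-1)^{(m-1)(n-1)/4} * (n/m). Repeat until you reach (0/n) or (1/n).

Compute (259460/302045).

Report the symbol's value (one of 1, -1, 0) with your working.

0

259460 = 2^2·64865; (2/302045) = -1 since 302045 mod 8 = 5, so (259460/302045) = (-1)^2·(64865/302045); sign now +1
reciprocity: (64865/302045) = +1·(302045/64865) since 64865 mod 4 = 1, 302045 mod 4 = 1; sign now +1
(302045/64865) = (42585/64865)   [reduce mod 64865]
reciprocity: (42585/64865) = +1·(64865/42585) since 42585 mod 4 = 1, 64865 mod 4 = 1; sign now +1
(64865/42585) = (22280/42585)   [reduce mod 42585]
22280 = 2^3·2785; (2/42585) = +1 since 42585 mod 8 = 1, so (22280/42585) = (+1)^3·(2785/42585); sign now +1
reciprocity: (2785/42585) = +1·(42585/2785) since 2785 mod 4 = 1, 42585 mod 4 = 1; sign now +1
(42585/2785) = (810/2785)   [reduce mod 2785]
810 = 2^1·405; (2/2785) = +1 since 2785 mod 8 = 1, so (810/2785) = (+1)^1·(405/2785); sign now +1
reciprocity: (405/2785) = +1·(2785/405) since 405 mod 4 = 1, 2785 mod 4 = 1; sign now +1
(2785/405) = (355/405)   [reduce mod 405]
reciprocity: (355/405) = +1·(405/355) since 355 mod 4 = 3, 405 mod 4 = 1; sign now +1
(405/355) = (50/355)   [reduce mod 355]
50 = 2^1·25; (2/355) = -1 since 355 mod 8 = 3, so (50/355) = (-1)^1·(25/355); sign now -1
reciprocity: (25/355) = +1·(355/25) since 25 mod 4 = 1, 355 mod 4 = 3; sign now -1
(355/25) = (5/25)   [reduce mod 25]
reciprocity: (5/25) = +1·(25/5) since 5 mod 4 = 1, 25 mod 4 = 1; sign now -1
(25/5) = (0/5)   [reduce mod 5]
(0/5) = 0   [gcd(a, n) > 1]; final value = 0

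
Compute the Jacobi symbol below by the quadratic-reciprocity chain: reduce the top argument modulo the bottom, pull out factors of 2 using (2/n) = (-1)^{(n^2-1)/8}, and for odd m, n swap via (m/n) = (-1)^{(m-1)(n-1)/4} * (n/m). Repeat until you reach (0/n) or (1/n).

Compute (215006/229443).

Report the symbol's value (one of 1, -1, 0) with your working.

215006 = 2^1·107503; (2/229443) = -1 since 229443 mod 8 = 3, so (215006/229443) = (-1)^1·(107503/229443); sign now -1
reciprocity: (107503/229443) = -1·(229443/107503) since 107503 mod 4 = 3, 229443 mod 4 = 3; sign now +1
(229443/107503) = (14437/107503)   [reduce mod 107503]
reciprocity: (14437/107503) = +1·(107503/14437) since 14437 mod 4 = 1, 107503 mod 4 = 3; sign now +1
(107503/14437) = (6444/14437)   [reduce mod 14437]
6444 = 2^2·1611; (2/14437) = -1 since 14437 mod 8 = 5, so (6444/14437) = (-1)^2·(1611/14437); sign now +1
reciprocity: (1611/14437) = +1·(14437/1611) since 1611 mod 4 = 3, 14437 mod 4 = 1; sign now +1
(14437/1611) = (1549/1611)   [reduce mod 1611]
reciprocity: (1549/1611) = +1·(1611/1549) since 1549 mod 4 = 1, 1611 mod 4 = 3; sign now +1
(1611/1549) = (62/1549)   [reduce mod 1549]
62 = 2^1·31; (2/1549) = -1 since 1549 mod 8 = 5, so (62/1549) = (-1)^1·(31/1549); sign now -1
reciprocity: (31/1549) = +1·(1549/31) since 31 mod 4 = 3, 1549 mod 4 = 1; sign now -1
(1549/31) = (30/31)   [reduce mod 31]
30 = 2^1·15; (2/31) = +1 since 31 mod 8 = 7, so (30/31) = (+1)^1·(15/31); sign now -1
reciprocity: (15/31) = -1·(31/15) since 15 mod 4 = 3, 31 mod 4 = 3; sign now +1
(31/15) = (1/15)   [reduce mod 15]
(1/15) = 1; final value = sign = +1

1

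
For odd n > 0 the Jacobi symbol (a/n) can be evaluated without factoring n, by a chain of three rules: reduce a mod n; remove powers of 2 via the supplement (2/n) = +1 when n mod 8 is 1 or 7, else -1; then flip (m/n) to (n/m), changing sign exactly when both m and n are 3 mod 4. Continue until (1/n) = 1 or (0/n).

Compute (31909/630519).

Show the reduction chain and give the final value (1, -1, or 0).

1

reciprocity: (31909/630519) = +1·(630519/31909) since 31909 mod 4 = 1, 630519 mod 4 = 3; sign now +1
(630519/31909) = (24248/31909)   [reduce mod 31909]
24248 = 2^3·3031; (2/31909) = -1 since 31909 mod 8 = 5, so (24248/31909) = (-1)^3·(3031/31909); sign now -1
reciprocity: (3031/31909) = +1·(31909/3031) since 3031 mod 4 = 3, 31909 mod 4 = 1; sign now -1
(31909/3031) = (1599/3031)   [reduce mod 3031]
reciprocity: (1599/3031) = -1·(3031/1599) since 1599 mod 4 = 3, 3031 mod 4 = 3; sign now +1
(3031/1599) = (1432/1599)   [reduce mod 1599]
1432 = 2^3·179; (2/1599) = +1 since 1599 mod 8 = 7, so (1432/1599) = (+1)^3·(179/1599); sign now +1
reciprocity: (179/1599) = -1·(1599/179) since 179 mod 4 = 3, 1599 mod 4 = 3; sign now -1
(1599/179) = (167/179)   [reduce mod 179]
reciprocity: (167/179) = -1·(179/167) since 167 mod 4 = 3, 179 mod 4 = 3; sign now +1
(179/167) = (12/167)   [reduce mod 167]
12 = 2^2·3; (2/167) = +1 since 167 mod 8 = 7, so (12/167) = (+1)^2·(3/167); sign now +1
reciprocity: (3/167) = -1·(167/3) since 3 mod 4 = 3, 167 mod 4 = 3; sign now -1
(167/3) = (2/3)   [reduce mod 3]
2 = 2^1·1; (2/3) = -1 since 3 mod 8 = 3, so (2/3) = (-1)^1·(1/3); sign now +1
(1/3) = 1; final value = sign = +1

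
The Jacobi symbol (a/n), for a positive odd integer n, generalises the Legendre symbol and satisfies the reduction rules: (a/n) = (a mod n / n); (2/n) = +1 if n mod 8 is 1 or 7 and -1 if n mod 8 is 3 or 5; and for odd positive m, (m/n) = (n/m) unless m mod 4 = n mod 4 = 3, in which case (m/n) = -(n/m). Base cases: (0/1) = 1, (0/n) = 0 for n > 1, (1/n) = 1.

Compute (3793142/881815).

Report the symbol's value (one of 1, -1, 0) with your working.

-1

(3793142/881815) = (265882/881815)   [reduce mod 881815]
265882 = 2^1·132941; (2/881815) = +1 since 881815 mod 8 = 7, so (265882/881815) = (+1)^1·(132941/881815); sign now +1
reciprocity: (132941/881815) = +1·(881815/132941) since 132941 mod 4 = 1, 881815 mod 4 = 3; sign now +1
(881815/132941) = (84169/132941)   [reduce mod 132941]
reciprocity: (84169/132941) = +1·(132941/84169) since 84169 mod 4 = 1, 132941 mod 4 = 1; sign now +1
(132941/84169) = (48772/84169)   [reduce mod 84169]
48772 = 2^2·12193; (2/84169) = +1 since 84169 mod 8 = 1, so (48772/84169) = (+1)^2·(12193/84169); sign now +1
reciprocity: (12193/84169) = +1·(84169/12193) since 12193 mod 4 = 1, 84169 mod 4 = 1; sign now +1
(84169/12193) = (11011/12193)   [reduce mod 12193]
reciprocity: (11011/12193) = +1·(12193/11011) since 11011 mod 4 = 3, 12193 mod 4 = 1; sign now +1
(12193/11011) = (1182/11011)   [reduce mod 11011]
1182 = 2^1·591; (2/11011) = -1 since 11011 mod 8 = 3, so (1182/11011) = (-1)^1·(591/11011); sign now -1
reciprocity: (591/11011) = -1·(11011/591) since 591 mod 4 = 3, 11011 mod 4 = 3; sign now +1
(11011/591) = (373/591)   [reduce mod 591]
reciprocity: (373/591) = +1·(591/373) since 373 mod 4 = 1, 591 mod 4 = 3; sign now +1
(591/373) = (218/373)   [reduce mod 373]
218 = 2^1·109; (2/373) = -1 since 373 mod 8 = 5, so (218/373) = (-1)^1·(109/373); sign now -1
reciprocity: (109/373) = +1·(373/109) since 109 mod 4 = 1, 373 mod 4 = 1; sign now -1
(373/109) = (46/109)   [reduce mod 109]
46 = 2^1·23; (2/109) = -1 since 109 mod 8 = 5, so (46/109) = (-1)^1·(23/109); sign now +1
reciprocity: (23/109) = +1·(109/23) since 23 mod 4 = 3, 109 mod 4 = 1; sign now +1
(109/23) = (17/23)   [reduce mod 23]
reciprocity: (17/23) = +1·(23/17) since 17 mod 4 = 1, 23 mod 4 = 3; sign now +1
(23/17) = (6/17)   [reduce mod 17]
6 = 2^1·3; (2/17) = +1 since 17 mod 8 = 1, so (6/17) = (+1)^1·(3/17); sign now +1
reciprocity: (3/17) = +1·(17/3) since 3 mod 4 = 3, 17 mod 4 = 1; sign now +1
(17/3) = (2/3)   [reduce mod 3]
2 = 2^1·1; (2/3) = -1 since 3 mod 8 = 3, so (2/3) = (-1)^1·(1/3); sign now -1
(1/3) = 1; final value = sign = -1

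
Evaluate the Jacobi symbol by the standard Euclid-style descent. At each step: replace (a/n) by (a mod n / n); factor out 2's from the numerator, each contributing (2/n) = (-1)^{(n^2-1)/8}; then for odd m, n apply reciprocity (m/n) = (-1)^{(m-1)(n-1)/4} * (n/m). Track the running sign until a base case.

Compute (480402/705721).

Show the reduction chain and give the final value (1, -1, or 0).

480402 = 2^1·240201; (2/705721) = +1 since 705721 mod 8 = 1, so (480402/705721) = (+1)^1·(240201/705721); sign now +1
reciprocity: (240201/705721) = +1·(705721/240201) since 240201 mod 4 = 1, 705721 mod 4 = 1; sign now +1
(705721/240201) = (225319/240201)   [reduce mod 240201]
reciprocity: (225319/240201) = +1·(240201/225319) since 225319 mod 4 = 3, 240201 mod 4 = 1; sign now +1
(240201/225319) = (14882/225319)   [reduce mod 225319]
14882 = 2^1·7441; (2/225319) = +1 since 225319 mod 8 = 7, so (14882/225319) = (+1)^1·(7441/225319); sign now +1
reciprocity: (7441/225319) = +1·(225319/7441) since 7441 mod 4 = 1, 225319 mod 4 = 3; sign now +1
(225319/7441) = (2089/7441)   [reduce mod 7441]
reciprocity: (2089/7441) = +1·(7441/2089) since 2089 mod 4 = 1, 7441 mod 4 = 1; sign now +1
(7441/2089) = (1174/2089)   [reduce mod 2089]
1174 = 2^1·587; (2/2089) = +1 since 2089 mod 8 = 1, so (1174/2089) = (+1)^1·(587/2089); sign now +1
reciprocity: (587/2089) = +1·(2089/587) since 587 mod 4 = 3, 2089 mod 4 = 1; sign now +1
(2089/587) = (328/587)   [reduce mod 587]
328 = 2^3·41; (2/587) = -1 since 587 mod 8 = 3, so (328/587) = (-1)^3·(41/587); sign now -1
reciprocity: (41/587) = +1·(587/41) since 41 mod 4 = 1, 587 mod 4 = 3; sign now -1
(587/41) = (13/41)   [reduce mod 41]
reciprocity: (13/41) = +1·(41/13) since 13 mod 4 = 1, 41 mod 4 = 1; sign now -1
(41/13) = (2/13)   [reduce mod 13]
2 = 2^1·1; (2/13) = -1 since 13 mod 8 = 5, so (2/13) = (-1)^1·(1/13); sign now +1
(1/13) = 1; final value = sign = +1

1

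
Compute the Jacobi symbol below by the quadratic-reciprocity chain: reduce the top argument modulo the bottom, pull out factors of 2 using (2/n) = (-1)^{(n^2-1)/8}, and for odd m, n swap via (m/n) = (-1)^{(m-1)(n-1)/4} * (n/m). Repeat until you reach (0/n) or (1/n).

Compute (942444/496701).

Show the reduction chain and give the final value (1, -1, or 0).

(942444/496701): 942444 mod 496701 = 445743, so (942444/496701) = (445743/496701)
flip (445743/496701) -> (496701/445743): both odd, 445743 mod 4 = 3, 496701 mod 4 = 1, so the flip contributes +1; sign now +1
(496701/445743): 496701 mod 445743 = 50958, so (496701/445743) = (50958/445743)
factor out 2^1: 50958 = 2^1·25479; with 445743 mod 8 = 7, (2/445743) = +1; sign now +1; continue with (25479/445743)
flip (25479/445743) -> (445743/25479): both odd, 25479 mod 4 = 3, 445743 mod 4 = 3, so the flip contributes -1; sign now -1
(445743/25479): 445743 mod 25479 = 12600, so (445743/25479) = (12600/25479)
factor out 2^3: 12600 = 2^3·1575; with 25479 mod 8 = 7, (2/25479) = +1; sign now -1; continue with (1575/25479)
flip (1575/25479) -> (25479/1575): both odd, 1575 mod 4 = 3, 25479 mod 4 = 3, so the flip contributes -1; sign now +1
(25479/1575): 25479 mod 1575 = 279, so (25479/1575) = (279/1575)
flip (279/1575) -> (1575/279): both odd, 279 mod 4 = 3, 1575 mod 4 = 3, so the flip contributes -1; sign now -1
(1575/279): 1575 mod 279 = 180, so (1575/279) = (180/279)
factor out 2^2: 180 = 2^2·45; with 279 mod 8 = 7, (2/279) = +1; sign now -1; continue with (45/279)
flip (45/279) -> (279/45): both odd, 45 mod 4 = 1, 279 mod 4 = 3, so the flip contributes +1; sign now -1
(279/45): 279 mod 45 = 9, so (279/45) = (9/45)
flip (9/45) -> (45/9): both odd, 9 mod 4 = 1, 45 mod 4 = 1, so the flip contributes +1; sign now -1
(45/9): 45 mod 9 = 0, so (45/9) = (0/9)
reached (0/9); gcd(a, n) > 1, so (0/9) = 0 and the symbol is 0

0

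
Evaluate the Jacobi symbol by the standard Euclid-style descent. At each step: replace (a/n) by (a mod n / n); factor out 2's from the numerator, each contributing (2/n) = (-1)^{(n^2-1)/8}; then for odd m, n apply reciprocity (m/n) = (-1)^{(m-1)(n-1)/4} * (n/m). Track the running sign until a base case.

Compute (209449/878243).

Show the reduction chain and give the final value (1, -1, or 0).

-1

reciprocity: (209449/878243) = +1·(878243/209449) since 209449 mod 4 = 1, 878243 mod 4 = 3; sign now +1
(878243/209449) = (40447/209449)   [reduce mod 209449]
reciprocity: (40447/209449) = +1·(209449/40447) since 40447 mod 4 = 3, 209449 mod 4 = 1; sign now +1
(209449/40447) = (7214/40447)   [reduce mod 40447]
7214 = 2^1·3607; (2/40447) = +1 since 40447 mod 8 = 7, so (7214/40447) = (+1)^1·(3607/40447); sign now +1
reciprocity: (3607/40447) = -1·(40447/3607) since 3607 mod 4 = 3, 40447 mod 4 = 3; sign now -1
(40447/3607) = (770/3607)   [reduce mod 3607]
770 = 2^1·385; (2/3607) = +1 since 3607 mod 8 = 7, so (770/3607) = (+1)^1·(385/3607); sign now -1
reciprocity: (385/3607) = +1·(3607/385) since 385 mod 4 = 1, 3607 mod 4 = 3; sign now -1
(3607/385) = (142/385)   [reduce mod 385]
142 = 2^1·71; (2/385) = +1 since 385 mod 8 = 1, so (142/385) = (+1)^1·(71/385); sign now -1
reciprocity: (71/385) = +1·(385/71) since 71 mod 4 = 3, 385 mod 4 = 1; sign now -1
(385/71) = (30/71)   [reduce mod 71]
30 = 2^1·15; (2/71) = +1 since 71 mod 8 = 7, so (30/71) = (+1)^1·(15/71); sign now -1
reciprocity: (15/71) = -1·(71/15) since 15 mod 4 = 3, 71 mod 4 = 3; sign now +1
(71/15) = (11/15)   [reduce mod 15]
reciprocity: (11/15) = -1·(15/11) since 11 mod 4 = 3, 15 mod 4 = 3; sign now -1
(15/11) = (4/11)   [reduce mod 11]
4 = 2^2·1; (2/11) = -1 since 11 mod 8 = 3, so (4/11) = (-1)^2·(1/11); sign now -1
(1/11) = 1; final value = sign = -1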